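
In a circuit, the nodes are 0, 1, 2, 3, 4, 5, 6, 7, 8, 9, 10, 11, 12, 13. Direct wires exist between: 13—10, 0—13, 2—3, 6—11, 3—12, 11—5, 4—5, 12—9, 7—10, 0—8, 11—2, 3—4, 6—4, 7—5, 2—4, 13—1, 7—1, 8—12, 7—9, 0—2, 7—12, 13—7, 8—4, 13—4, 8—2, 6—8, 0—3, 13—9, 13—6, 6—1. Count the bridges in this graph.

The edges on the cycle 13-7-1-13 are not bridges since each lies on that cycle.
Every edge lies on some cycle, so there are no bridges.

0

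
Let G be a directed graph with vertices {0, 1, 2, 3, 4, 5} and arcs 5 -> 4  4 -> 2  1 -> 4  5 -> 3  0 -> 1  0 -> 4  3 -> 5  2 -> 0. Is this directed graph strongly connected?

No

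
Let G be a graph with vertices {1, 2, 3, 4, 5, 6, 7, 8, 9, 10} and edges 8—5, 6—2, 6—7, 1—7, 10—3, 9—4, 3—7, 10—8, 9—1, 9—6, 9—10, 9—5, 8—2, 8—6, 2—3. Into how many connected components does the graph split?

1

Starting from 1 we can reach 1, 2, 3, 4, 5, 6, 7, 8, 9, 10. That is one component of size 10.
Total: 1 component.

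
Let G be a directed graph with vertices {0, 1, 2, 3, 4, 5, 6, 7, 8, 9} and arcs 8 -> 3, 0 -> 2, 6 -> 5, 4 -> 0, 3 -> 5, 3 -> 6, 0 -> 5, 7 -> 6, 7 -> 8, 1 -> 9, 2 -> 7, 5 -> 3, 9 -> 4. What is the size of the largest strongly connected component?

{3, 5, 6} are all mutually reachable — one SCC of size 3.
{8} is an SCC by itself.
{1} is an SCC by itself.
{0} is an SCC by itself.
{4} is an SCC by itself.
(and 3 more singleton SCCs)
The largest has 3 vertices.

3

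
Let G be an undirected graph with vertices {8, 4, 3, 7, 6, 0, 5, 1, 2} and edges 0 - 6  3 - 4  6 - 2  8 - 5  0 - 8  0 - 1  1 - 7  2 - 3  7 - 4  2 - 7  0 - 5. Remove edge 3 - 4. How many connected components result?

3 and 4 are still connected via 3-2-7-4, so the component count stays at 1.

1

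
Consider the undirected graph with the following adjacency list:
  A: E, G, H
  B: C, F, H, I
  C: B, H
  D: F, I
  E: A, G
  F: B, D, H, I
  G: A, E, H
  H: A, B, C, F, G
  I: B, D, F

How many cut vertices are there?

Removing H increases the component count from 1 to 2, so H is a cut vertex.
By contrast removing B leaves 1 component; it is not a cut vertex. No other vertex is a cut vertex either.

1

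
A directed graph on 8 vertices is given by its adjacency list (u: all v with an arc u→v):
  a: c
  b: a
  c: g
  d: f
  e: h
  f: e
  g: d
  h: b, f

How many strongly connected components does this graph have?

{a, b, c, d, e, f, g, h} are all mutually reachable — one SCC of size 8.
That gives 1 strongly connected component.

1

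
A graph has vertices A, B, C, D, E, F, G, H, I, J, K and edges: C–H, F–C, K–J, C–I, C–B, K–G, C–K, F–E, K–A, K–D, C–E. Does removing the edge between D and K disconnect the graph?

Yes

Removing D–K leaves no path between D and K: the component count goes from 1 to 2. So it is a bridge.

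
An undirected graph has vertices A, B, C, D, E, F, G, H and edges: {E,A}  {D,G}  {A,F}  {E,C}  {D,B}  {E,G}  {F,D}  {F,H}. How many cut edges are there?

3

The edges on the cycle E-A-F-D-G-E are not bridges since each lies on that cycle.
But removing F - H disconnects F from H; removing D - B disconnects D from B; removing E - C disconnects E from C — these are bridges.
That makes 3 bridges.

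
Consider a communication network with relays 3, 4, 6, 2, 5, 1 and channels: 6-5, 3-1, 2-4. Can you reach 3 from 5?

The component containing 5 is {5, 6}, and 3 is not in it.

No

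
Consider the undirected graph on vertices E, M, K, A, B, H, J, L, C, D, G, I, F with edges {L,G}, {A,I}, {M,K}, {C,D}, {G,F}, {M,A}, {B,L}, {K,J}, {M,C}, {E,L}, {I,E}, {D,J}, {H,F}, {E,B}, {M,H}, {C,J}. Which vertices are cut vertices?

Removing M increases the component count from 1 to 2, so M is a cut vertex.
By contrast removing K leaves 1 component; it is not a cut vertex. No other vertex is a cut vertex either.

M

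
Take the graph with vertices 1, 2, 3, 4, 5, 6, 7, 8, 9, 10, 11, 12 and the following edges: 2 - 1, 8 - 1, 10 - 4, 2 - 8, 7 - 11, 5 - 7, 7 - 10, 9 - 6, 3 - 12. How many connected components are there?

Starting from 3 we can reach 3, 12. That is one component of size 2.
Starting from 6 we can reach 6, 9. That is one component of size 2.
Starting from 1 we can reach 1, 2, 8. That is one component of size 3.
Starting from 4 we can reach 4, 5, 7, 10, 11. That is one component of size 5.
Total: 4 components.

4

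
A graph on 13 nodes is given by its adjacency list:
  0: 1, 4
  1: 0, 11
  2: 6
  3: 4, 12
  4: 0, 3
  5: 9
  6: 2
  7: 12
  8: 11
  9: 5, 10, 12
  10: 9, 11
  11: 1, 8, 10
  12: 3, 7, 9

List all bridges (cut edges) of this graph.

11-8, 12-7, 2-6, 5-9

The edges on the cycle 10-9-12-3-4-0-1-11-10 are not bridges since each lies on that cycle.
But removing 5-9 disconnects 5 from 9; removing 7-12 disconnects 7 from 12; removing 6-2 disconnects 6 from 2; removing 8-11 disconnects 8 from 11 — these are bridges.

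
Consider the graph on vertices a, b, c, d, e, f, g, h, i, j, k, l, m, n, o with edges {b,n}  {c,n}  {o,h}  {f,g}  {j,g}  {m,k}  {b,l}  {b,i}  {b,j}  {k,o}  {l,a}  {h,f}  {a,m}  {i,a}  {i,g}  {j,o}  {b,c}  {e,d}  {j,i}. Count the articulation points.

1

Removing b increases the component count from 2 to 3, so b is a cut vertex.
By contrast removing o leaves 2 components; it is not a cut vertex. No other vertex is a cut vertex either.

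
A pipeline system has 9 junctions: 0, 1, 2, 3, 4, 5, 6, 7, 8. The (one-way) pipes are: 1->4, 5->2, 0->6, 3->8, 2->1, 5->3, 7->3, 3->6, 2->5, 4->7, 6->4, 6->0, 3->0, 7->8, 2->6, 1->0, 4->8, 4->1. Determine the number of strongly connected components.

3

{0, 1, 3, 4, 6, 7} are all mutually reachable — one SCC of size 6.
{2, 5} are all mutually reachable — one SCC of size 2.
{8} is an SCC by itself.
That gives 3 strongly connected components.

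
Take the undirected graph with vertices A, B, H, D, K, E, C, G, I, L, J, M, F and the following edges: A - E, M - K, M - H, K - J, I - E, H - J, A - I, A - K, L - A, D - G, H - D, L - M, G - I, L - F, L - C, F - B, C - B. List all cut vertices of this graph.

L

Removing L increases the component count from 1 to 2, so L is a cut vertex.
By contrast removing F leaves 1 component; it is not a cut vertex. No other vertex is a cut vertex either.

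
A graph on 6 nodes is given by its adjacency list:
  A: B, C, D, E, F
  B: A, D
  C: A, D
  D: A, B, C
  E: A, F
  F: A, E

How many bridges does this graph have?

The edges on the cycle A-E-F-A are not bridges since each lies on that cycle.
Every edge lies on some cycle, so there are no bridges.

0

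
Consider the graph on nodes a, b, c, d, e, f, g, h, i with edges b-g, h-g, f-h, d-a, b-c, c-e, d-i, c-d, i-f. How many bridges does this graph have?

The edges on the cycle b-c-d-i-f-h-g-b are not bridges since each lies on that cycle.
But removing a-d disconnects a from d; removing c-e disconnects c from e — these are bridges.
That makes 2 bridges.

2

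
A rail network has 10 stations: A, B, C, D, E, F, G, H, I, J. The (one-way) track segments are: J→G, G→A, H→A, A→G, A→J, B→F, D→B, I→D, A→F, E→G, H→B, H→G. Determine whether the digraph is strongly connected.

No

There is no directed path from D to G, so the graph is not strongly connected.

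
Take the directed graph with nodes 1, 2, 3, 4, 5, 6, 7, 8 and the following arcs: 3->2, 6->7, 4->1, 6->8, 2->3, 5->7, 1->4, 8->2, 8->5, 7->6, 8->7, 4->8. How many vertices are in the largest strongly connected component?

4

{5, 6, 7, 8} are all mutually reachable — one SCC of size 4.
{2, 3} are all mutually reachable — one SCC of size 2.
{1, 4} are all mutually reachable — one SCC of size 2.
The largest has 4 vertices.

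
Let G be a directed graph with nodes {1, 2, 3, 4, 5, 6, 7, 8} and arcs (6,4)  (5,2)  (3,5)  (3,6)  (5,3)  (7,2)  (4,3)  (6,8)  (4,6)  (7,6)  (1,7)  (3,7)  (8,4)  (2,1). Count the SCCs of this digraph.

{1, 2, 3, 4, 5, 6, 7, 8} are all mutually reachable — one SCC of size 8.
That gives 1 strongly connected component.

1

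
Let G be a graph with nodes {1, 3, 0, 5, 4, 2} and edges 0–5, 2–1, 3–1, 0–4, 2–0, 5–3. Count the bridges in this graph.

1

The edges on the cycle 2-0-5-3-1-2 are not bridges since each lies on that cycle.
But removing 0–4 disconnects 0 from 4 — this is a bridge.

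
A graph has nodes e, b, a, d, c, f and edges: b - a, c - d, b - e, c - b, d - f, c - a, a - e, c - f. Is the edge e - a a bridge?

No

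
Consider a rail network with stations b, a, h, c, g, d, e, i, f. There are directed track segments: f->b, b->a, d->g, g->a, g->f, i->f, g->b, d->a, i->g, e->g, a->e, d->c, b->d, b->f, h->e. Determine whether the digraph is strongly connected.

No

There is no directed path from b to h, so the graph is not strongly connected.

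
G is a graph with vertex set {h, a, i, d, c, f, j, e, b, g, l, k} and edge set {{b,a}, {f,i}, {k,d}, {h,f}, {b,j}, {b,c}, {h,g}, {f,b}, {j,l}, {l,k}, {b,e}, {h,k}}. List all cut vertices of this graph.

Removing b increases the component count from 1 to 4, so b is a cut vertex.
Removing f increases the component count from 1 to 2, so f is a cut vertex.
Removing h increases the component count from 1 to 2, so h is a cut vertex.
Likewise k is a cut vertex.
By contrast removing g leaves 1 component; it is not a cut vertex. No other vertex is a cut vertex either.

b, f, h, k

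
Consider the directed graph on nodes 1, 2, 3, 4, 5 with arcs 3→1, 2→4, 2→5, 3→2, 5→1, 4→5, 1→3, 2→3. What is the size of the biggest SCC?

5

{1, 2, 3, 4, 5} are all mutually reachable — one SCC of size 5.
The largest has 5 vertices.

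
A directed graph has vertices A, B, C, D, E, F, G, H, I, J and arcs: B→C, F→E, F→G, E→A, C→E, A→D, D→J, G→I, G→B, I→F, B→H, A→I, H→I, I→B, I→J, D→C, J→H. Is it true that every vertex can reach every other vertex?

From G we can reach every vertex (A, B, C, D, E, F, G, H, I, J), and every vertex can reach G (A, B, C, D, E, F, G, H, I, J). So the whole graph is one strongly connected component.

Yes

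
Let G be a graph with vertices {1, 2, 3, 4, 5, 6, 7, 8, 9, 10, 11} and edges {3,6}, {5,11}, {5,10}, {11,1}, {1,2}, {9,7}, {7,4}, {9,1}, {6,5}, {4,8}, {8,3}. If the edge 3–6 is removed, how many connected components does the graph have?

3 and 6 are still connected via 3-8-4-7-9-1-11-5-6, so the component count stays at 1.

1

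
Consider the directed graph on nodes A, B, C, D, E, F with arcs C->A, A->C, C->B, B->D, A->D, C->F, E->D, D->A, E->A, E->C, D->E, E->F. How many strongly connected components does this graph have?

{A, B, C, D, E} are all mutually reachable — one SCC of size 5.
{F} is an SCC by itself.
That gives 2 strongly connected components.

2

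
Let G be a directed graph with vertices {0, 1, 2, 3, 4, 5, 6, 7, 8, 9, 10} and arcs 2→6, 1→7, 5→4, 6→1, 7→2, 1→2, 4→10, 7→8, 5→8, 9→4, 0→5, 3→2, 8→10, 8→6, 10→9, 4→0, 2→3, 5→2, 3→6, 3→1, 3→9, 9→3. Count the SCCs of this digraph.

1

{0, 1, 2, 3, 4, 5, 6, 7, 8, 9, 10} are all mutually reachable — one SCC of size 11.
That gives 1 strongly connected component.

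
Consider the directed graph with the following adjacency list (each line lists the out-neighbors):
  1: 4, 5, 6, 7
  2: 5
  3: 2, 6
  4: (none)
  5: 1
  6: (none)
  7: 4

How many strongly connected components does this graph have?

6

{1, 5} are all mutually reachable — one SCC of size 2.
{2} is an SCC by itself.
{3} is an SCC by itself.
{4} is an SCC by itself.
{7} is an SCC by itself.
(and 1 more singleton SCC)
That gives 6 strongly connected components.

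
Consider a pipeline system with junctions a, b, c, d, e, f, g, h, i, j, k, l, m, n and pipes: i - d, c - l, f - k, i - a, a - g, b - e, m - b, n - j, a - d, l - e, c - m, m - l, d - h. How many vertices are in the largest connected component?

Starting from j we can reach j, n. That is one component of size 2.
Starting from f we can reach f, k. That is one component of size 2.
Starting from a we can reach a, d, g, h, i. That is one component of size 5.
Starting from b we can reach b, c, e, l, m. That is one component of size 5.
The largest has 5 vertices.

5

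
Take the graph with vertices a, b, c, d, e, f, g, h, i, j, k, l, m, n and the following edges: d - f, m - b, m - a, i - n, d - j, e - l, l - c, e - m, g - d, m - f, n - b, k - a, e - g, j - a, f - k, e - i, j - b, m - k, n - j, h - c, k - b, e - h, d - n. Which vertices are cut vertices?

Removing e increases the component count from 1 to 2, so e is a cut vertex.
By contrast removing i leaves 1 component; it is not a cut vertex. No other vertex is a cut vertex either.

e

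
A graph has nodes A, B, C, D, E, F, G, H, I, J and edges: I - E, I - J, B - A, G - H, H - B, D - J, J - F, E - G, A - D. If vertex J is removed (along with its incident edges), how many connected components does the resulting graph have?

With J gone, the remaining components are: {C}; {F}; {A, B, D, E, G, H, I}.
That is 3 components.

3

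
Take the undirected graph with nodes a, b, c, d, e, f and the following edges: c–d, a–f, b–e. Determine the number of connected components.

Starting from b we can reach b, e. That is one component of size 2.
Starting from a we can reach a, f. That is one component of size 2.
Starting from c we can reach c, d. That is one component of size 2.
Total: 3 components.

3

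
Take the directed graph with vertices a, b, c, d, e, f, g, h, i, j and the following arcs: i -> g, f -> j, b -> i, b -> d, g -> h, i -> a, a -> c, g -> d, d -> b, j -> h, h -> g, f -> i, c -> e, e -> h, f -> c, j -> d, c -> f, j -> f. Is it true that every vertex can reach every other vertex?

Yes

From d we can reach every vertex (a, b, c, d, e, f, g, h, i, j), and every vertex can reach d (a, b, c, d, e, f, g, h, i, j). So the whole graph is one strongly connected component.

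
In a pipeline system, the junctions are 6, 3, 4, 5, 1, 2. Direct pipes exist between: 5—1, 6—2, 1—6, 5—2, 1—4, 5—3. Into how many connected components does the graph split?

1

Starting from 1 we can reach 1, 2, 3, 4, 5, 6. That is one component of size 6.
Total: 1 component.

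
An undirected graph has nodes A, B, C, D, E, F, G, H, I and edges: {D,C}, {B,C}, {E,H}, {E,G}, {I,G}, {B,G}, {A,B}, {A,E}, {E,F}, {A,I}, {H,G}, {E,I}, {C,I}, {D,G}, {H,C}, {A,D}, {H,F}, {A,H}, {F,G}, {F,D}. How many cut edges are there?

0

The edges on the cycle A-B-G-D-A are not bridges since each lies on that cycle.
Every edge lies on some cycle, so there are no bridges.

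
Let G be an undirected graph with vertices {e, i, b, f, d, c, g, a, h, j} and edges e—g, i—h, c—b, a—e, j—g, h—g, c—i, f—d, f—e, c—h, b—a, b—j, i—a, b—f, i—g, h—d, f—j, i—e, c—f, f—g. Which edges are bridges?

The edges on the cycle i-h-g-i are not bridges since each lies on that cycle.
Every edge lies on some cycle, so there are no bridges.

none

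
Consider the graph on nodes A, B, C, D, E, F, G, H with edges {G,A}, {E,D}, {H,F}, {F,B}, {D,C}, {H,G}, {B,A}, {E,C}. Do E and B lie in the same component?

No

The component containing E is {C, D, E}, and B is not in it.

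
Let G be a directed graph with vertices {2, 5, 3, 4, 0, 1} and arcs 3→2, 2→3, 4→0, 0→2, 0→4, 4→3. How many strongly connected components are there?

4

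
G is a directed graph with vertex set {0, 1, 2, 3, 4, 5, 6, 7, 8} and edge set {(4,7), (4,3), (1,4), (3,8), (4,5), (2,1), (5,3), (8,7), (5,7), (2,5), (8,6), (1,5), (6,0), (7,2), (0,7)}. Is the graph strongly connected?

Yes

From 0 we can reach every vertex (0, 1, 2, 3, 4, 5, 6, 7, 8), and every vertex can reach 0 (0, 1, 2, 3, 4, 5, 6, 7, 8). So the whole graph is one strongly connected component.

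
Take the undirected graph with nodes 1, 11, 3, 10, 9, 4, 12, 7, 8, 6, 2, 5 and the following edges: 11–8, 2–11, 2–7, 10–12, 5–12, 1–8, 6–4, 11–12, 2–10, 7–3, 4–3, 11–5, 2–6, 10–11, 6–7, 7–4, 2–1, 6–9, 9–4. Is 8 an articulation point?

Deleting 8 leaves 1 component (was 1) (its neighbors 1, 11 remain connected to each other), so 8 is not a cut vertex.

No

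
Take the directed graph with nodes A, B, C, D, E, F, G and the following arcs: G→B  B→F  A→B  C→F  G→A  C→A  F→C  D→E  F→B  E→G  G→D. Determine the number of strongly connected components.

2

{A, B, C, F} are all mutually reachable — one SCC of size 4.
{D, E, G} are all mutually reachable — one SCC of size 3.
That gives 2 strongly connected components.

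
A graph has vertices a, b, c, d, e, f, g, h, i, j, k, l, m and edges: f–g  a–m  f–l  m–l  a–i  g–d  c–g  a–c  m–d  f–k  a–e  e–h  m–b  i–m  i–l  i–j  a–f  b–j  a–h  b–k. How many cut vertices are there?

Removing a increases the component count from 1 to 2, so a is a cut vertex.
By contrast removing m leaves 1 component; it is not a cut vertex. No other vertex is a cut vertex either.

1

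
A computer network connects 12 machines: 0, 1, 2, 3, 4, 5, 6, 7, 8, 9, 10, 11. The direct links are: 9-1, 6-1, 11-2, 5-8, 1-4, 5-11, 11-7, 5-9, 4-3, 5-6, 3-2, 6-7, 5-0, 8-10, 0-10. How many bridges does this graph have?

0

The edges on the cycle 5-0-10-8-5 are not bridges since each lies on that cycle.
Every edge lies on some cycle, so there are no bridges.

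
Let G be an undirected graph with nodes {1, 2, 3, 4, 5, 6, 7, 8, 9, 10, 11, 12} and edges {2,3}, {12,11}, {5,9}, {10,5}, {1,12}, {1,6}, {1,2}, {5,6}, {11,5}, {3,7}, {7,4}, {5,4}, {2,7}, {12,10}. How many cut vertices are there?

Removing 5 increases the component count from 2 to 3, so 5 is a cut vertex.
By contrast removing 2 leaves 2 components; it is not a cut vertex. No other vertex is a cut vertex either.

1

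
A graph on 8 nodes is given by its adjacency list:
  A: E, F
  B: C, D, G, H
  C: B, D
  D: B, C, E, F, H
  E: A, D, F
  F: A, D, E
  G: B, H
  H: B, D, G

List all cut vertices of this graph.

D

Removing D increases the component count from 1 to 2, so D is a cut vertex.
By contrast removing E leaves 1 component; it is not a cut vertex. No other vertex is a cut vertex either.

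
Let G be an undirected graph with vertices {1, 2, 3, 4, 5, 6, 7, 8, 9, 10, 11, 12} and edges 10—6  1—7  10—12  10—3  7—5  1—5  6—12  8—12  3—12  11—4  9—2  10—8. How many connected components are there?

4

Starting from 2 we can reach 2, 9. That is one component of size 2.
Starting from 4 we can reach 4, 11. That is one component of size 2.
Starting from 1 we can reach 1, 5, 7. That is one component of size 3.
Starting from 3 we can reach 3, 6, 8, 10, 12. That is one component of size 5.
Total: 4 components.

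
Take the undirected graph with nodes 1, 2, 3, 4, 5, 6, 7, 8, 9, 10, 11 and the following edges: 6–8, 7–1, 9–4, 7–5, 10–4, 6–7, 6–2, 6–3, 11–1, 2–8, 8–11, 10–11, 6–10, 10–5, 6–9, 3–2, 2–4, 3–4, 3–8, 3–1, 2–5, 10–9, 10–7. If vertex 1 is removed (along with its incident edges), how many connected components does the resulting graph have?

With 1 gone, the remaining components are: {2, 3, 4, 5, 6, 7, 8, 9, 10, 11}.
That is 1 component.

1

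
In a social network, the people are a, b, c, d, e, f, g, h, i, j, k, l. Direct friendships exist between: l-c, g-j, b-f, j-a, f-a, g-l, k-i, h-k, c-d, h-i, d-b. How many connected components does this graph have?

3

e is isolated — a component by itself.
Starting from h we can reach h, i, k. That is one component of size 3.
Starting from a we can reach a, b, c, d, f, g, j, l. That is one component of size 8.
Total: 3 components.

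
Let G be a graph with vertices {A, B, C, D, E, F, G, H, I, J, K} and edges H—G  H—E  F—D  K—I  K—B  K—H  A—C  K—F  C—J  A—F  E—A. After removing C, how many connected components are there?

With C gone, the remaining components are: {J}; {A, B, D, E, F, G, H, I, K}.
That is 2 components.

2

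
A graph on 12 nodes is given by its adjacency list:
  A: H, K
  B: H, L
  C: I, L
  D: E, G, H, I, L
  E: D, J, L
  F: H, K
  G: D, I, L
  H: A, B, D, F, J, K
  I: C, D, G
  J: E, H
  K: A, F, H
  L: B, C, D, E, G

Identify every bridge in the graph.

none

The edges on the cycle H-F-K-H are not bridges since each lies on that cycle.
Every edge lies on some cycle, so there are no bridges.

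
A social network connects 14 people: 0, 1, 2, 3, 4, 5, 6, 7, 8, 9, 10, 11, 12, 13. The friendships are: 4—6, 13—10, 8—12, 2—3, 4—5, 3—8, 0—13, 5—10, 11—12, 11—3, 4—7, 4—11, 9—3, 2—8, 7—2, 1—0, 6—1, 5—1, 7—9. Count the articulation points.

1

Removing 4 increases the component count from 1 to 2, so 4 is a cut vertex.
By contrast removing 2 leaves 1 component; it is not a cut vertex. No other vertex is a cut vertex either.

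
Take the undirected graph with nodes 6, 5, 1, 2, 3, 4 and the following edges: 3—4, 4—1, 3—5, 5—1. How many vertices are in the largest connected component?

6 is isolated — a component by itself.
2 is isolated — a component by itself.
Starting from 1 we can reach 1, 3, 4, 5. That is one component of size 4.
The largest has 4 vertices.

4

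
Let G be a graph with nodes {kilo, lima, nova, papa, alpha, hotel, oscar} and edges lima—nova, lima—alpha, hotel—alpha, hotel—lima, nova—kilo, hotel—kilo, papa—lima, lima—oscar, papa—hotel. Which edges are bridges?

lima-oscar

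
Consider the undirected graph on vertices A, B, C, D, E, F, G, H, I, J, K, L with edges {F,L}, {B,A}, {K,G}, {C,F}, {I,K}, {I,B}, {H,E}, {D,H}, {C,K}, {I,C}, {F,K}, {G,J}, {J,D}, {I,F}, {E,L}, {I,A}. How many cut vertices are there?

1

Removing I increases the component count from 1 to 2, so I is a cut vertex.
By contrast removing A leaves 1 component; it is not a cut vertex. No other vertex is a cut vertex either.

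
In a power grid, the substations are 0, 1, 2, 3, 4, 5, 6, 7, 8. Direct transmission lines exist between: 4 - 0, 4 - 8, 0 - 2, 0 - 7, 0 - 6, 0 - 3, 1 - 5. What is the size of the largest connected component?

Starting from 1 we can reach 1, 5. That is one component of size 2.
Starting from 0 we can reach 0, 2, 3, 4, 6, 7, 8. That is one component of size 7.
The largest has 7 vertices.

7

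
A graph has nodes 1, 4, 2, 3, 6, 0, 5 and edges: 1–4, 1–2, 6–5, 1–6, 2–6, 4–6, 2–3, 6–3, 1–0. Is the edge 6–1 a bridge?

After removing 6–1, the path 6-2-1 still connects them, so the edge is not a bridge.

No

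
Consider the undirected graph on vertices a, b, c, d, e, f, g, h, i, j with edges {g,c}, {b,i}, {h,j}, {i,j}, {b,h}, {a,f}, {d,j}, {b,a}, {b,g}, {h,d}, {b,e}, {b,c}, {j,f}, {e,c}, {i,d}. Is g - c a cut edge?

No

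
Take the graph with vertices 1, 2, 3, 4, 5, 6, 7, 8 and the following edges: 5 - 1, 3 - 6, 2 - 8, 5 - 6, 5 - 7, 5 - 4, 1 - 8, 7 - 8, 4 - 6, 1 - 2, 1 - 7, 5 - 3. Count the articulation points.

Removing 5 increases the component count from 1 to 2, so 5 is a cut vertex.
By contrast removing 2 leaves 1 component; it is not a cut vertex. No other vertex is a cut vertex either.

1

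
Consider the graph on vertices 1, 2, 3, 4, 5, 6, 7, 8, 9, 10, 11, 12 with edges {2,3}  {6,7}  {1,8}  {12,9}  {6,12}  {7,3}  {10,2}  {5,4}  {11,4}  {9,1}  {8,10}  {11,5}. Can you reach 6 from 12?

Yes

From 12 we can reach 1, 2, 3, 6, 7, 8, 9, 10, 12, which includes 6.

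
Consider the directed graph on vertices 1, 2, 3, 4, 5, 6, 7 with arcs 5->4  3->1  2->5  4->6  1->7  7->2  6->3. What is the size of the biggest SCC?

{1, 2, 3, 4, 5, 6, 7} are all mutually reachable — one SCC of size 7.
The largest has 7 vertices.

7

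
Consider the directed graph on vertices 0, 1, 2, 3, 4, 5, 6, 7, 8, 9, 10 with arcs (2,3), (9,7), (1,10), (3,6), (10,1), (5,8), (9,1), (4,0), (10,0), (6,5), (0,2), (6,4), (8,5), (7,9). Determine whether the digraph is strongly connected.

No

There is no directed path from 4 to 1, so the graph is not strongly connected.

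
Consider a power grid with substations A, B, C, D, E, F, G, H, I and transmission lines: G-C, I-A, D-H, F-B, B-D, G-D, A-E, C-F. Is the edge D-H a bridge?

Yes

Removing D-H leaves no path between D and H: the component count goes from 2 to 3. So it is a bridge.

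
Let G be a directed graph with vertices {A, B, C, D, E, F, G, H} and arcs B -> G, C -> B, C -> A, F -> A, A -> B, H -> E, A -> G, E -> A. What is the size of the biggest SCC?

1

{F} is an SCC by itself.
{E} is an SCC by itself.
{A} is an SCC by itself.
{C} is an SCC by itself.
{H} is an SCC by itself.
(and 3 more singleton SCCs)
The largest has 1 vertex.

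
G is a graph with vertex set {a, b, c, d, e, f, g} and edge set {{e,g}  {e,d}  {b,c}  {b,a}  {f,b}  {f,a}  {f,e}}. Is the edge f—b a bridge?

After removing f—b, the path f-a-b still connects them, so the edge is not a bridge.

No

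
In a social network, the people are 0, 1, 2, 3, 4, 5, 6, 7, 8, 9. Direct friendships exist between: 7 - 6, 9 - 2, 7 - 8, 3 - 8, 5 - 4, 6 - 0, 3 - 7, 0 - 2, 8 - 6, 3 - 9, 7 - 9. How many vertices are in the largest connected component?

7

1 is isolated — a component by itself.
Starting from 4 we can reach 4, 5. That is one component of size 2.
Starting from 0 we can reach 0, 2, 3, 6, 7, 8, 9. That is one component of size 7.
The largest has 7 vertices.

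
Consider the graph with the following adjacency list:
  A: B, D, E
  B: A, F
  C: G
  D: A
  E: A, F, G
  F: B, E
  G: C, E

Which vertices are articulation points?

A, E, G

Removing A increases the component count from 1 to 2, so A is a cut vertex.
Removing E increases the component count from 1 to 2, so E is a cut vertex.
Removing G increases the component count from 1 to 2, so G is a cut vertex.
By contrast removing B leaves 1 component; it is not a cut vertex. No other vertex is a cut vertex either.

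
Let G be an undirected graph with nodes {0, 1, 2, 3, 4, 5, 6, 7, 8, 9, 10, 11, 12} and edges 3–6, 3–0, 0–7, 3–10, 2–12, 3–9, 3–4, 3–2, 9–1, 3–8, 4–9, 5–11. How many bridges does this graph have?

9

The edges on the cycle 3-4-9-3 are not bridges since each lies on that cycle.
But removing 12–2 disconnects 12 from 2; removing 3–8 disconnects 3 from 8; removing 3–10 disconnects 3 from 10; removing 5–11 disconnects 5 from 11 — these are bridges.
In total 9 edges are bridges.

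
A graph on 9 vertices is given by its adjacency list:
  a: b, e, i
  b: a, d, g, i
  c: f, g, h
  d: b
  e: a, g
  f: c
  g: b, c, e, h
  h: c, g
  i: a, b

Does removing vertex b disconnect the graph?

Yes

Deleting b raises the number of components from 1 to 2, so b is a cut vertex.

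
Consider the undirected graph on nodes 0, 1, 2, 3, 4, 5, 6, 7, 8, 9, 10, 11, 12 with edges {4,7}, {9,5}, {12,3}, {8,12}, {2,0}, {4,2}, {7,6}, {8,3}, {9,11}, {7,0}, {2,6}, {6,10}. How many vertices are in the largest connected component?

6

1 is isolated — a component by itself.
Starting from 5 we can reach 5, 9, 11. That is one component of size 3.
Starting from 3 we can reach 3, 8, 12. That is one component of size 3.
Starting from 0 we can reach 0, 2, 4, 6, 7, 10. That is one component of size 6.
The largest has 6 vertices.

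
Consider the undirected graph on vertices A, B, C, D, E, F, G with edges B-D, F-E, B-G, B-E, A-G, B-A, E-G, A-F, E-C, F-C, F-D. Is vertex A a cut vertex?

Deleting A leaves 1 component (was 1) (its neighbors B, F, G remain connected to each other), so A is not a cut vertex.

No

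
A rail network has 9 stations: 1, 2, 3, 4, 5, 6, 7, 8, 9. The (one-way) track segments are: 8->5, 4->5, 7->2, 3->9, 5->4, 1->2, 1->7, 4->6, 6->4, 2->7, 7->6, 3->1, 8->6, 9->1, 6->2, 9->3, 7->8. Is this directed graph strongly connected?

No

There is no directed path from 1 to 3, so the graph is not strongly connected.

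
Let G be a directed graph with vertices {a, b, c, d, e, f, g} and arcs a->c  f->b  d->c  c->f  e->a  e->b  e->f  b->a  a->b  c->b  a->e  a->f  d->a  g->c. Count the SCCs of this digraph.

{a, b, c, e, f} are all mutually reachable — one SCC of size 5.
{d} is an SCC by itself.
{g} is an SCC by itself.
That gives 3 strongly connected components.

3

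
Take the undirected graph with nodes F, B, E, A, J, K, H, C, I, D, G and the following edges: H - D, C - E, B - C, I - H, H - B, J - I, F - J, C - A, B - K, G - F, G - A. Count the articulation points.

3

Removing B increases the component count from 1 to 2, so B is a cut vertex.
Removing C increases the component count from 1 to 2, so C is a cut vertex.
Removing H increases the component count from 1 to 2, so H is a cut vertex.
By contrast removing D leaves 1 component; it is not a cut vertex. No other vertex is a cut vertex either.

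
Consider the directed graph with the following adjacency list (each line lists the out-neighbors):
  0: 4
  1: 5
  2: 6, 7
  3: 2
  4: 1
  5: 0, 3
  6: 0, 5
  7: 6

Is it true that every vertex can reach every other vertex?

Yes

From 1 we can reach every vertex (0, 1, 2, 3, 4, 5, 6, 7), and every vertex can reach 1 (0, 1, 2, 3, 4, 5, 6, 7). So the whole graph is one strongly connected component.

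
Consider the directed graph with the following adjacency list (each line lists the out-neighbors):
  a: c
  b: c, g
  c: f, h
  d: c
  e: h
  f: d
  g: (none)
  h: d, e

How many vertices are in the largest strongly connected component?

5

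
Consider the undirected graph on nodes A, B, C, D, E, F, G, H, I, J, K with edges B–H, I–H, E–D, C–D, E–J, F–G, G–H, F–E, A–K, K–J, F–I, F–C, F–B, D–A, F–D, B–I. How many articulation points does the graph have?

1

Removing F increases the component count from 1 to 2, so F is a cut vertex.
By contrast removing A leaves 1 component; it is not a cut vertex. No other vertex is a cut vertex either.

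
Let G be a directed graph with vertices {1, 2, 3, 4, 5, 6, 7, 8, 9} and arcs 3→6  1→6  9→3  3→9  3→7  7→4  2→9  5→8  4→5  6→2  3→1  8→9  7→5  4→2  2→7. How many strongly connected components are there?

1

{1, 2, 3, 4, 5, 6, 7, 8, 9} are all mutually reachable — one SCC of size 9.
That gives 1 strongly connected component.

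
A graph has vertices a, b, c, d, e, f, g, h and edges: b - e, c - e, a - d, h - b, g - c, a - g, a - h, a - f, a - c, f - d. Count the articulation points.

1

Removing a increases the component count from 1 to 2, so a is a cut vertex.
By contrast removing c leaves 1 component; it is not a cut vertex. No other vertex is a cut vertex either.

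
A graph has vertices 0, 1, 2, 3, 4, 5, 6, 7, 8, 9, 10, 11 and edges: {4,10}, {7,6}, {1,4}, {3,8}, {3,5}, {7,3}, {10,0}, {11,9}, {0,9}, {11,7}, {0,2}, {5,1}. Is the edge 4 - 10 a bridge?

After removing 4 - 10, the path 4-1-5-3-7-11-9-0-10 still connects them, so the edge is not a bridge.

No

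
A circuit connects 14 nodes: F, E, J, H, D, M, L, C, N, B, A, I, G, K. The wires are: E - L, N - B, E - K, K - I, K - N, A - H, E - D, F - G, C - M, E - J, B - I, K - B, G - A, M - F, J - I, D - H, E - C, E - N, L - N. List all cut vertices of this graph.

E

Removing E increases the component count from 1 to 2, so E is a cut vertex.
By contrast removing K leaves 1 component; it is not a cut vertex. No other vertex is a cut vertex either.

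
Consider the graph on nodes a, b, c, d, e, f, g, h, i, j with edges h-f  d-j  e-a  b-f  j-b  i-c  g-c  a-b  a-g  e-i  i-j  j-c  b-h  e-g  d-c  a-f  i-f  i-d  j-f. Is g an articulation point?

No

Deleting g leaves 1 component (was 1) (its neighbors a, c, e remain connected to each other), so g is not a cut vertex.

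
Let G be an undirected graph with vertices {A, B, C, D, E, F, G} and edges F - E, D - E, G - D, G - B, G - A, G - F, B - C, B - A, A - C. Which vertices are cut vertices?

Removing G increases the component count from 1 to 2, so G is a cut vertex.
By contrast removing B leaves 1 component; it is not a cut vertex. No other vertex is a cut vertex either.

G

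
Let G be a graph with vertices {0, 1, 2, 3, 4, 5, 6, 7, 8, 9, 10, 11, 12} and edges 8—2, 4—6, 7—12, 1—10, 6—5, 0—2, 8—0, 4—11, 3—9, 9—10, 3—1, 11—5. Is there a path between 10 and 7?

The component containing 10 is {1, 3, 9, 10}, and 7 is not in it.

No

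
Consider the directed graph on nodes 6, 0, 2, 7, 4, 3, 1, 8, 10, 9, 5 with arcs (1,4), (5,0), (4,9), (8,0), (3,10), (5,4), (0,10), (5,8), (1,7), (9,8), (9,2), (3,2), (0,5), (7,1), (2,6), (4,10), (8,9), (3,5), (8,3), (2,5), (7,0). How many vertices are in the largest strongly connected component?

{0, 2, 3, 4, 5, 8, 9} are all mutually reachable — one SCC of size 7.
{1, 7} are all mutually reachable — one SCC of size 2.
{10} is an SCC by itself.
{6} is an SCC by itself.
The largest has 7 vertices.

7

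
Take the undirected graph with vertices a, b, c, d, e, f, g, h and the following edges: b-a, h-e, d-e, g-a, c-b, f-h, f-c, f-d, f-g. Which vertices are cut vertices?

Removing f increases the component count from 1 to 2, so f is a cut vertex.
By contrast removing g leaves 1 component; it is not a cut vertex. No other vertex is a cut vertex either.

f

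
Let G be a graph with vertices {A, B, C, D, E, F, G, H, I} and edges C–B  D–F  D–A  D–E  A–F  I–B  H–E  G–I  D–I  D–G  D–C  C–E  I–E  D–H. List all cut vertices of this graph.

Removing D increases the component count from 1 to 2, so D is a cut vertex.
By contrast removing G leaves 1 component; it is not a cut vertex. No other vertex is a cut vertex either.

D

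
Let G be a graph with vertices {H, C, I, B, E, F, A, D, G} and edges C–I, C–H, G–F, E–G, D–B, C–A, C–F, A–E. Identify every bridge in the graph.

B-D, C-H, C-I

The edges on the cycle C-A-E-G-F-C are not bridges since each lies on that cycle.
But removing B–D disconnects B from D; removing C–I disconnects C from I; removing C–H disconnects C from H — these are bridges.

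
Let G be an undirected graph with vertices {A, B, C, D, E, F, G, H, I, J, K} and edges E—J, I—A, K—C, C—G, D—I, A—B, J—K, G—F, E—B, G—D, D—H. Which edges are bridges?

The edges on the cycle E-J-K-C-G-D-I-A-B-E are not bridges since each lies on that cycle.
But removing F—G disconnects F from G; removing H—D disconnects H from D — these are bridges.

D-H, F-G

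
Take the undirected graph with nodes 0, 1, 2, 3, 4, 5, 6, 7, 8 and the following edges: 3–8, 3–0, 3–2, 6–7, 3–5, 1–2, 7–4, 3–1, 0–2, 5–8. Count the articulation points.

2

Removing 3 increases the component count from 2 to 3, so 3 is a cut vertex.
Removing 7 increases the component count from 2 to 3, so 7 is a cut vertex.
By contrast removing 0 leaves 2 components; it is not a cut vertex. No other vertex is a cut vertex either.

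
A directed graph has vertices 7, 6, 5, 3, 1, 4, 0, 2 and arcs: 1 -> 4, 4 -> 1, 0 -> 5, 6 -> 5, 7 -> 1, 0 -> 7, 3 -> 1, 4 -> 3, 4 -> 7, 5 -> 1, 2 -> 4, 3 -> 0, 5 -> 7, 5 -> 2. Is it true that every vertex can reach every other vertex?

There is no directed path from 1 to 6, so the graph is not strongly connected.

No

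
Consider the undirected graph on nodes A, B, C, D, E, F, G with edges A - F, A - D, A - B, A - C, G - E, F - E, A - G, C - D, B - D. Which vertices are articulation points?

Removing A increases the component count from 1 to 2, so A is a cut vertex.
By contrast removing B leaves 1 component; it is not a cut vertex. No other vertex is a cut vertex either.

A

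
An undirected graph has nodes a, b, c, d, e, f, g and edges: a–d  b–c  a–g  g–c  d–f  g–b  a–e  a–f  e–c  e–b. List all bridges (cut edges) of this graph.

none

The edges on the cycle a-d-f-a are not bridges since each lies on that cycle.
Every edge lies on some cycle, so there are no bridges.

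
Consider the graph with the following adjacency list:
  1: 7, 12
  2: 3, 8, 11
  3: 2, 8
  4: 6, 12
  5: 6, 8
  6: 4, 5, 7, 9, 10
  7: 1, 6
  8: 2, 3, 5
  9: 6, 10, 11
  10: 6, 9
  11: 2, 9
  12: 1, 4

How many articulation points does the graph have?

Removing 6 increases the component count from 1 to 2, so 6 is a cut vertex.
By contrast removing 4 leaves 1 component; it is not a cut vertex. No other vertex is a cut vertex either.

1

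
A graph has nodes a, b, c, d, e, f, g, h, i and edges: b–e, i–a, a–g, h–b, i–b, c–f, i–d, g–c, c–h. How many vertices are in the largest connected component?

Starting from a we can reach a, b, c, d, e, f, g, h, i. That is one component of size 9.
The largest has 9 vertices.

9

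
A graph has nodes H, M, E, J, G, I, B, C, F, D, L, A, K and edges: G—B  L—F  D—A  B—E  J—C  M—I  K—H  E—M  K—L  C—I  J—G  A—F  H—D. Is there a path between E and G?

From E we can reach B, C, E, G, I, J, M, which includes G.

Yes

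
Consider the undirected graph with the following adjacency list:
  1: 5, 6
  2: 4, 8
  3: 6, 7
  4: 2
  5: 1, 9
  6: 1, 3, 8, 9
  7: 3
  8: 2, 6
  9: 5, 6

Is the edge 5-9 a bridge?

No

After removing 5-9, the path 5-1-6-9 still connects them, so the edge is not a bridge.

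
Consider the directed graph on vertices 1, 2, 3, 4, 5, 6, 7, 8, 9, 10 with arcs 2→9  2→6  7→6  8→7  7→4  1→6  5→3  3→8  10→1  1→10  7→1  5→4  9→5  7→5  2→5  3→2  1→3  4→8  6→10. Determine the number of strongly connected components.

1

{1, 2, 3, 4, 5, 6, 7, 8, 9, 10} are all mutually reachable — one SCC of size 10.
That gives 1 strongly connected component.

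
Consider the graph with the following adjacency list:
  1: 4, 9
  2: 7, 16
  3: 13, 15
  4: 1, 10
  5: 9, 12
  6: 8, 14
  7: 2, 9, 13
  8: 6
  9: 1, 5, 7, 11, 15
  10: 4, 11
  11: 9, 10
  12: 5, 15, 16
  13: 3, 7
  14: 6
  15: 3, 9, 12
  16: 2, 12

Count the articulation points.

2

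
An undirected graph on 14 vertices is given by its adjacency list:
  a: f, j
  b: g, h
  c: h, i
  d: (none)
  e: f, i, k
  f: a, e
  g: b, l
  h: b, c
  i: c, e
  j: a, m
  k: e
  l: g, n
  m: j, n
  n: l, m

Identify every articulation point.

e

Removing e increases the component count from 2 to 3, so e is a cut vertex.
By contrast removing c leaves 2 components; it is not a cut vertex. No other vertex is a cut vertex either.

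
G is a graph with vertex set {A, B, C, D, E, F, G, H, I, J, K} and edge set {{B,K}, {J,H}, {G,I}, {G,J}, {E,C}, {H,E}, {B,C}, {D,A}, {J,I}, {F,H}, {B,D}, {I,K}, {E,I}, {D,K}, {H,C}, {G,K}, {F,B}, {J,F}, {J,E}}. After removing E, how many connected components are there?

With E gone, the remaining components are: {A, B, C, D, F, G, H, I, J, K}.
That is 1 component.

1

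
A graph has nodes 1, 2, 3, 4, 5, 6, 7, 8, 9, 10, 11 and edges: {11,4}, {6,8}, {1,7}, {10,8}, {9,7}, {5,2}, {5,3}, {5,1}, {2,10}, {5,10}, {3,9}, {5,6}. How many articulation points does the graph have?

Removing 5 increases the component count from 2 to 3, so 5 is a cut vertex.
By contrast removing 4 leaves 2 components; it is not a cut vertex. No other vertex is a cut vertex either.

1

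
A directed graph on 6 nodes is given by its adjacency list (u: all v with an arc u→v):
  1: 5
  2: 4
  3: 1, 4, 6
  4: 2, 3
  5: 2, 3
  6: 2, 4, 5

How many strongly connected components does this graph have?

1

{1, 2, 3, 4, 5, 6} are all mutually reachable — one SCC of size 6.
That gives 1 strongly connected component.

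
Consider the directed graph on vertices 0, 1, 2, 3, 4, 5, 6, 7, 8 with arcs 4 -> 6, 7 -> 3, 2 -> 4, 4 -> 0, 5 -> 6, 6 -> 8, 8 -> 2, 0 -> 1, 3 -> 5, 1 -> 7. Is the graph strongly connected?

Yes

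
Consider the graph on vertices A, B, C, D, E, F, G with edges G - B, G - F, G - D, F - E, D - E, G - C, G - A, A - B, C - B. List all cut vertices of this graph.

Removing G increases the component count from 1 to 2, so G is a cut vertex.
By contrast removing C leaves 1 component; it is not a cut vertex. No other vertex is a cut vertex either.

G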